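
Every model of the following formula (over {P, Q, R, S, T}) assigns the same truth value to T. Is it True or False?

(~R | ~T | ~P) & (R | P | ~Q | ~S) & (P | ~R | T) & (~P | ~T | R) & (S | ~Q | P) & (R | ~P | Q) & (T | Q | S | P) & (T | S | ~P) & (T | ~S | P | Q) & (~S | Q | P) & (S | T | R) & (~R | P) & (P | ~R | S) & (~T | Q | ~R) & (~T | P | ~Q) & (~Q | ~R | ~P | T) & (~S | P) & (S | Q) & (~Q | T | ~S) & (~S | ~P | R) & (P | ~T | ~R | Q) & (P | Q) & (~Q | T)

Suppose T = 1.
Try R = 0.
(~P) alone gives P = 0.
(~Q) alone gives Q = 0.
That conflicts with the unit clause (Q).
Backtrack on R: now try R = 1.
(~P) alone gives P = 0.
That conflicts with the unit clause (P).
Neither R = 1 nor R = 0 works.
So every satisfying assignment has T = False.

False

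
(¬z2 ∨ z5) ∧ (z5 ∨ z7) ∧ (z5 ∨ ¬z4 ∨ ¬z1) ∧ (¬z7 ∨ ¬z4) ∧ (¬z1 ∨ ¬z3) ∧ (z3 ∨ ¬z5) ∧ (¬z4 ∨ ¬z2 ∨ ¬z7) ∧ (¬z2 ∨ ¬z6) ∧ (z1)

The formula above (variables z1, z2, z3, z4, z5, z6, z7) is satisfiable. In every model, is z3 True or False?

False

Suppose z3 = True.
(¬z1) alone gives z1 = False.
Now (z1) is unsatisfied and unit — conflict.
So every satisfying assignment has z3 = False.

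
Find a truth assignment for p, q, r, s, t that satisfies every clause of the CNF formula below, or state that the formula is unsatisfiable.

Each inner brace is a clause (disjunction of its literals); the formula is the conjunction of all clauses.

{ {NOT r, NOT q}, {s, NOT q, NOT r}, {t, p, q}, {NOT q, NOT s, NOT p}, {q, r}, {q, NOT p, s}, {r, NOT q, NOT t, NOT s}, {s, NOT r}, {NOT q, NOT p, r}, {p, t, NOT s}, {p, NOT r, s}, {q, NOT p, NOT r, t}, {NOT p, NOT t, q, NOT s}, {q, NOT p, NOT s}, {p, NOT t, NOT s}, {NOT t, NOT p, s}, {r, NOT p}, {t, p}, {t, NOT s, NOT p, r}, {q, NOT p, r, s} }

Suppose r = false.
From the singleton clause (q), q = true.
From the singleton clause (NOT p), p = false.
From the singleton clause (t), t = true.
From the singleton clause (NOT s), s = false.
All clauses are satisfied.

p=false, q=true, r=false, s=false, t=true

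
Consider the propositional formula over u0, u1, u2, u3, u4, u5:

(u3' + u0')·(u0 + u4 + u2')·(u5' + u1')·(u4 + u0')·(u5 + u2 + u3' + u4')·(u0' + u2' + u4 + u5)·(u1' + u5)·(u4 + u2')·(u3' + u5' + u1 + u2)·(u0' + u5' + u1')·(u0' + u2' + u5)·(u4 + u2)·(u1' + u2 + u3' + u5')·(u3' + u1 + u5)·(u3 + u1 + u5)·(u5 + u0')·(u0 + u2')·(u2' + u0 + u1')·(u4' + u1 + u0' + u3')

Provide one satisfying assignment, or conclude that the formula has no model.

Suppose u3 = 0.
Suppose u5 = 1.
Unit clause (u1') forces u1 = 0.
Suppose u4 = 1.
Suppose u0 = 1.
No clause remains; u2 is free.

u0=1; u1=0; u2=0; u3=0; u4=1; u5=1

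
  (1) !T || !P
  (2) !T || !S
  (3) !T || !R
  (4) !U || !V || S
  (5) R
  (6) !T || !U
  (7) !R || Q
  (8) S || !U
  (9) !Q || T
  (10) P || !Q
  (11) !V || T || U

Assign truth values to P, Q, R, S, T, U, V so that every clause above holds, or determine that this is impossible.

UNSATISFIABLE

From the singleton clause (R), R = true.
From the singleton clause (!T), T = false.
From the singleton clause (Q), Q = true.
Now (!Q) is unsatisfied and unit — conflict.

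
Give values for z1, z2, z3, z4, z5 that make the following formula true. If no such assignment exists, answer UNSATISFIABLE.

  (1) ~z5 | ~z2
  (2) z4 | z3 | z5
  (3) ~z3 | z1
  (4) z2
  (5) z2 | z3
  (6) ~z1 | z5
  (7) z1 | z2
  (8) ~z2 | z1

UNSATISFIABLE

Unit clause (z2) forces z2 = 1.
Unit clause (~z5) forces z5 = 0.
Unit clause (~z1) forces z1 = 0.
That conflicts with the unit clause (z1).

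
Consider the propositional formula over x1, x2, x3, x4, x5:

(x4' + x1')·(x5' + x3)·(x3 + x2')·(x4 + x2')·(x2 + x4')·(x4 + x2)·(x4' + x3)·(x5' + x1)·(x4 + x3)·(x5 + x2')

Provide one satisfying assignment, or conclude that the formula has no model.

UNSATISFIABLE

Case x4 = 0:
From the singleton clause (x2'), x2 = 0.
That conflicts with the unit clause (x2).
Undo x4 and try x4 = 1.
From the singleton clause (x1'), x1 = 0.
From the singleton clause (x2), x2 = 1.
From the singleton clause (x3), x3 = 1.
From the singleton clause (x5'), x5 = 0.
That conflicts with the unit clause (x5).
Either choice for x4 ends in contradiction.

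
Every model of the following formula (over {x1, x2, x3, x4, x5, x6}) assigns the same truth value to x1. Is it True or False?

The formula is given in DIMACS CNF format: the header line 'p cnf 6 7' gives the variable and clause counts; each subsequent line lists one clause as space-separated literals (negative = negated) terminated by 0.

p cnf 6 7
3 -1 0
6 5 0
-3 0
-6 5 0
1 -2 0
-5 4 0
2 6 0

Suppose x1 = True.
The clause (x3) is unit, so x3 = True.
That conflicts with the unit clause (¬x3).
So every satisfying assignment has x1 = False.

False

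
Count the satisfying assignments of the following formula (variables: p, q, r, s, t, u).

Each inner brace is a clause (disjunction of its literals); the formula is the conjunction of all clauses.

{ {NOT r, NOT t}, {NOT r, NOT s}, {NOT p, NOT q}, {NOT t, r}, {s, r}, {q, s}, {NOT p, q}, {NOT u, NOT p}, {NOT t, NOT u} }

There are 2^6 = 64 truth assignments over (p, q, r, s, t, u).
Split on q. With q = true, the clauses containing q are satisfied and NOT q drops from the rest; 4 of the 2^5 = 32 assignments to the other variables satisfy what remains.
With q = false, by the same count on the reduced clause set, 2 assignments work.
(One model: p=F, q=F, r=F, s=T, t=F, u=F.)
Total: 4 + 2 = 6.

6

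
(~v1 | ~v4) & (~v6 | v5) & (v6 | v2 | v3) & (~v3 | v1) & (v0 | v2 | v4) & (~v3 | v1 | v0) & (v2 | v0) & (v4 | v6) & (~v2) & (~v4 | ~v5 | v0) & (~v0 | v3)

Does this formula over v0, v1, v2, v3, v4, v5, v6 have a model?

Yes

Unit clause (~v2) forces v2 = 0.
Unit clause (v0) forces v0 = 1.
Unit clause (v3) forces v3 = 1.
Unit clause (v1) forces v1 = 1.
Unit clause (~v4) forces v4 = 0.
Unit clause (v6) forces v6 = 1.
Unit clause (v5) forces v5 = 1.
All clauses are satisfied.
A satisfying assignment: v0=1,  v1=1,  v2=0,  v3=1,  v4=0,  v5=1,  v6=1.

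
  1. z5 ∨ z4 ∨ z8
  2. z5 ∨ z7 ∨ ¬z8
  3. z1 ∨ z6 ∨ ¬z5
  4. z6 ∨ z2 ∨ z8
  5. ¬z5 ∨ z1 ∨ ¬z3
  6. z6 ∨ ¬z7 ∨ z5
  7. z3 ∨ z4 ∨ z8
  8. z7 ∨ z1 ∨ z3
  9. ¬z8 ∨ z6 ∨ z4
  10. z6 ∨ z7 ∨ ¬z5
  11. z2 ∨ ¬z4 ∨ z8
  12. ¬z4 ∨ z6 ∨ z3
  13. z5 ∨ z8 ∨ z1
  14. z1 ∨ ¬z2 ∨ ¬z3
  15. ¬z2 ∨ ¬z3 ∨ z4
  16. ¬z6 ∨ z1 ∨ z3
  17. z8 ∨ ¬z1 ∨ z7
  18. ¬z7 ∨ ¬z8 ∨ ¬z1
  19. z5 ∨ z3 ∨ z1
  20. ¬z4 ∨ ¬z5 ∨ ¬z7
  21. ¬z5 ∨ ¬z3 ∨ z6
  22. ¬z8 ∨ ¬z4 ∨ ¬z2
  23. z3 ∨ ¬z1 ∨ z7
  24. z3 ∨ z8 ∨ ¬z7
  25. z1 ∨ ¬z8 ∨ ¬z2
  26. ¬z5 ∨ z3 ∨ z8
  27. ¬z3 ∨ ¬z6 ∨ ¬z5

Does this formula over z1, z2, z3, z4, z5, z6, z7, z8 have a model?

Branch on z5: set z5 = False.
Branch on z4: set z4 = True.
Branch on z7: set z7 = True.
The clause (z6) is unit, so z6 = True.
Branch on z2: set z2 = True.
The clause (¬z8) is unit, so z8 = False.
The clause (z1) is unit, so z1 = True.
The clause (z3) is unit, so z3 = True.
All clauses are satisfied.
A satisfying assignment: z1 ↦ True; z2 ↦ True; z3 ↦ True; z4 ↦ True; z5 ↦ False; z6 ↦ True; z7 ↦ True; z8 ↦ False.

Yes, satisfiable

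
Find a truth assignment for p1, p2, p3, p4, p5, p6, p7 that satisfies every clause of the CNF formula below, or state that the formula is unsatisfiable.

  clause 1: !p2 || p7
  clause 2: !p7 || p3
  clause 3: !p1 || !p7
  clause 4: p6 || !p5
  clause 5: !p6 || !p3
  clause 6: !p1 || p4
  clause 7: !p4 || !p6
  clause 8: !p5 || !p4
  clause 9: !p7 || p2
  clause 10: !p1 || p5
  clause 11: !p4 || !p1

p1 ↦ false,  p2 ↦ true,  p3 ↦ true,  p4 ↦ true,  p5 ↦ false,  p6 ↦ false,  p7 ↦ true

Try p2 = true.
From the singleton clause (p7), p7 = true.
From the singleton clause (p3), p3 = true.
From the singleton clause (!p1), p1 = false.
From the singleton clause (!p6), p6 = false.
From the singleton clause (!p5), p5 = false.
All clauses hold; p4 can take either value.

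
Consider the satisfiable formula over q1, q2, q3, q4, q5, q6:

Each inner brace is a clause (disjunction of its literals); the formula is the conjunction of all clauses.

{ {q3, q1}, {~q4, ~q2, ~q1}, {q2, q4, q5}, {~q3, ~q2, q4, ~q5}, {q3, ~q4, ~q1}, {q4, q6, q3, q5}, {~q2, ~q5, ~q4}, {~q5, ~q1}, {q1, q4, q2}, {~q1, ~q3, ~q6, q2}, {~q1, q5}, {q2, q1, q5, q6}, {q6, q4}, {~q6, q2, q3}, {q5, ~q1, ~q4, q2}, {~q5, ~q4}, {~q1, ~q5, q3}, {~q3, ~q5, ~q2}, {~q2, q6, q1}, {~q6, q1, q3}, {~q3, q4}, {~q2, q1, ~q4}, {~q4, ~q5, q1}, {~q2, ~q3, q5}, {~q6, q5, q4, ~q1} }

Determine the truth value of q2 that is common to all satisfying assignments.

False

Suppose q2 = 1.
Branch on q3: set q3 = 1.
The clause (~q5) is unit, so q5 = 0.
That conflicts with the unit clause (q5).
Undo q3 and try q3 = 0.
The clause (q1) is unit, so q1 = 1.
The clause (~q4) is unit, so q4 = 0.
The clause (~q5) is unit, so q5 = 0.
That conflicts with the unit clause (q5).
Both values of q3 lead to a conflict.
So every satisfying assignment has q2 = False.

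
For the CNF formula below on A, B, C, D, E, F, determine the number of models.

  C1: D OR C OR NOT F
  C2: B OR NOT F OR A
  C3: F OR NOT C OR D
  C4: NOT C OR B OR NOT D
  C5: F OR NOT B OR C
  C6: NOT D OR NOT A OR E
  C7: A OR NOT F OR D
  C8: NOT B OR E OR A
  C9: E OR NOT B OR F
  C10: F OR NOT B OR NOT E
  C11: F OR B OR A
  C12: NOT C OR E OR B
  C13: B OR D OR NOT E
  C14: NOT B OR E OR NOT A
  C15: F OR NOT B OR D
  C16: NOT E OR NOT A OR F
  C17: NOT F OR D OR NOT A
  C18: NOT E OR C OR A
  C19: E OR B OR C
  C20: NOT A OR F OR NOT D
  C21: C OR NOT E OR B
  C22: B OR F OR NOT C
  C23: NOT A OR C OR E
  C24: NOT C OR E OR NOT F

There are 2^6 = 64 truth assignments over (A, B, C, D, E, F).
Split on A. With A = true, the clauses containing A are satisfied and NOT A drops from the rest; 2 of the 2^5 = 32 assignments to the other variables satisfy what remains.
With A = false, by the same count on the reduced clause set, 1 assignment works.
(One model: A=F, B=T, C=T, D=T, E=T, F=T.)
Total: 2 + 1 = 3.

3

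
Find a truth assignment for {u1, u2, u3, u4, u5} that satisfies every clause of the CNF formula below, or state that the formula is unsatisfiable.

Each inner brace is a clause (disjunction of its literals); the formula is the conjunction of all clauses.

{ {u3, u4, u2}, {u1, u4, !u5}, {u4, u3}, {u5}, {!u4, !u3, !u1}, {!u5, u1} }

From the singleton clause (u5), u5 = true.
From the singleton clause (u1), u1 = true.
Case u4 = false:
From the singleton clause (u3), u3 = true.
All clauses hold; u2 can take either value.

u1: true,  u2: false,  u3: true,  u4: false,  u5: true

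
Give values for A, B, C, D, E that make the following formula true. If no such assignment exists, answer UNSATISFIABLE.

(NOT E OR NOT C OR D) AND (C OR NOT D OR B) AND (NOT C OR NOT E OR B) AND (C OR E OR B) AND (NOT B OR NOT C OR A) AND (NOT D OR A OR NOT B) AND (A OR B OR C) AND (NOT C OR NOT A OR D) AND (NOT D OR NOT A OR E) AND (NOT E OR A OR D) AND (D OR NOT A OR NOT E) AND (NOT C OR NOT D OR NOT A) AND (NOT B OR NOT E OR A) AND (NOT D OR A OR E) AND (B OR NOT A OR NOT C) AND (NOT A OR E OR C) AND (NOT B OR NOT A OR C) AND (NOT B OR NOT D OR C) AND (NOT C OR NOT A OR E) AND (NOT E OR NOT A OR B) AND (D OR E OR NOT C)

Try E = false.
Try C = false.
(B) alone gives B = true.
(NOT A) alone gives A = false.
(NOT D) alone gives D = false.
This assignment satisfies each clause.

A: false,  B: true,  C: false,  D: false,  E: false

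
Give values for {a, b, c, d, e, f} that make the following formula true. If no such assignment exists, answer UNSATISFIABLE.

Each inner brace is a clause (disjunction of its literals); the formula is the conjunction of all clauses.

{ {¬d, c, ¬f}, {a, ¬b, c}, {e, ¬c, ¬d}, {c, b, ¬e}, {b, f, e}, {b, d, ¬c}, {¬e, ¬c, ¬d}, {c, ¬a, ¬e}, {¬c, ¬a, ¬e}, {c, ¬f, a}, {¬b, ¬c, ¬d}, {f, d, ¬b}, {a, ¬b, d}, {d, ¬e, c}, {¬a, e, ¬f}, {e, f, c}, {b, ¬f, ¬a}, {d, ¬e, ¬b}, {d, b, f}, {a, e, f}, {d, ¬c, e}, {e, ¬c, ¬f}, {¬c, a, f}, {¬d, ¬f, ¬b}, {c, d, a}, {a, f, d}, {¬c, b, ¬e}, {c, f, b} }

Branch on d: set d = False.
Branch on b: set b = True.
Unit clause (f) forces f = True.
Unit clause (a) forces a = True.
Unit clause (e) forces e = True.
But (¬e) is also a unit clause — contradiction.
Backtrack on b: now try b = False.
Unit clause (¬c) forces c = False.
Unit clause (¬e) forces e = False.
Unit clause (f) forces f = True.
Unit clause (a) forces a = True.
But (¬a) is also a unit clause — contradiction.
Either choice for b ends in contradiction.
Backtrack on d: now try d = True.
Branch on c: set c = True.
Unit clause (e) forces e = True.
But (¬e) is also a unit clause — contradiction.
Backtrack on c: now try c = False.
Unit clause (¬f) forces f = False.
Unit clause (e) forces e = True.
Unit clause (b) forces b = True.
Unit clause (a) forces a = True.
But (¬a) is also a unit clause — contradiction.
Either choice for c ends in contradiction.
Either choice for d ends in contradiction.

UNSATISFIABLE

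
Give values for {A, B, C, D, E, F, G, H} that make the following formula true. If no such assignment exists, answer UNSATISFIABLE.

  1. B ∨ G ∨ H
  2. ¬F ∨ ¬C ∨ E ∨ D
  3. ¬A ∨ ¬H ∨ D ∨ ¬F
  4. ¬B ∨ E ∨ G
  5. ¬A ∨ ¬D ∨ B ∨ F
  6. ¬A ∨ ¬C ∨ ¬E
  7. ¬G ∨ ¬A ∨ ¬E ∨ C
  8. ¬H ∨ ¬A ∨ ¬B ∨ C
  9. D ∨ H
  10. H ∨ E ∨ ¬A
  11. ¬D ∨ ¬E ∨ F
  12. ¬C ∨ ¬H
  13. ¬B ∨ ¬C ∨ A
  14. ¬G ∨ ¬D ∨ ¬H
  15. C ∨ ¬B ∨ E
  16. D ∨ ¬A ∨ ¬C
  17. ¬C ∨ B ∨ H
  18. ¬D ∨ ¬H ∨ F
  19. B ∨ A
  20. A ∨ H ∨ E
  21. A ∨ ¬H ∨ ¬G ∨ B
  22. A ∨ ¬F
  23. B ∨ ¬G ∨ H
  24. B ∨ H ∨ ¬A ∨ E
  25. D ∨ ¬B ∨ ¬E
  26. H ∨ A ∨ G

Suppose D = False.
(H) alone gives H = True.
(¬C) alone gives C = False.
Suppose A = True.
(¬F) alone gives F = False.
(¬B) alone gives B = False.
Suppose G = False.
No clause remains; E is free.

A: True,  B: False,  C: False,  D: False,  E: False,  F: False,  G: False,  H: True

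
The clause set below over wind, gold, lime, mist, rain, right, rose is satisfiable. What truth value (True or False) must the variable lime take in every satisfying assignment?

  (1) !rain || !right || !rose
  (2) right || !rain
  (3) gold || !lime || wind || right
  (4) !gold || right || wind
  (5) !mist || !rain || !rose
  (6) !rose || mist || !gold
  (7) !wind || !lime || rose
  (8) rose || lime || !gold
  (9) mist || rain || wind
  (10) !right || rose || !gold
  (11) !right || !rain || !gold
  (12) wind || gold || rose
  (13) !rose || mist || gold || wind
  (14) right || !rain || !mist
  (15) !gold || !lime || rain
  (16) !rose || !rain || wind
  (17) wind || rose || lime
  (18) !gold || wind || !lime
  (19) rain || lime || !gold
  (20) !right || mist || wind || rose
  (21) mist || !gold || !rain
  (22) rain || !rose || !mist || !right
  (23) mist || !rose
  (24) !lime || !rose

Suppose lime = true.
(!rose) alone gives rose = false.
(!wind) alone gives wind = false.
(gold) alone gives gold = true.
That conflicts with the unit clause (!gold).
So every satisfying assignment has lime = False.

False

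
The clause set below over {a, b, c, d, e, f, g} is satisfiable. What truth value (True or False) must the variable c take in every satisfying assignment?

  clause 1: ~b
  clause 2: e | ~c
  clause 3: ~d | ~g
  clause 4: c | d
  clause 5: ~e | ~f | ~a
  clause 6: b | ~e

Suppose c = 1.
The clause (~b) is unit, so b = 0.
The clause (e) is unit, so e = 1.
But (~e) is also a unit clause — contradiction.
So every satisfying assignment has c = False.

False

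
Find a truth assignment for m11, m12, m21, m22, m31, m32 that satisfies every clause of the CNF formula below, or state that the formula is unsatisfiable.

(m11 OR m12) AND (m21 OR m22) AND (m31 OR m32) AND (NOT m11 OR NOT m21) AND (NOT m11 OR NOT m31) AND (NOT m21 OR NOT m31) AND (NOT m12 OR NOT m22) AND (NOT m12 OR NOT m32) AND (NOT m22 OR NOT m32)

Case m11 = true:
From the singleton clause (NOT m21), m21 = false.
From the singleton clause (m22), m22 = true.
From the singleton clause (NOT m31), m31 = false.
From the singleton clause (m32), m32 = true.
But (NOT m32) is also a unit clause — contradiction.
So m11 must be the other value — set m11 = false.
From the singleton clause (m12), m12 = true.
From the singleton clause (NOT m22), m22 = false.
From the singleton clause (m21), m21 = true.
From the singleton clause (NOT m31), m31 = false.
From the singleton clause (m32), m32 = true.
But (NOT m32) is also a unit clause — contradiction.
Neither m11 = true nor m11 = false works.

UNSATISFIABLE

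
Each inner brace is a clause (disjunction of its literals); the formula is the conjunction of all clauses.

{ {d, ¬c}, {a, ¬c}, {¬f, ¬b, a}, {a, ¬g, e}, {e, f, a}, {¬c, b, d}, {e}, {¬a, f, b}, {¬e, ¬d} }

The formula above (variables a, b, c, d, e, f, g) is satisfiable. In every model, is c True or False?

Suppose c = True.
Unit clause (d) forces d = True.
Unit clause (a) forces a = True.
Unit clause (e) forces e = True.
Now (¬e) is unsatisfied and unit — conflict.
So every satisfying assignment has c = False.

False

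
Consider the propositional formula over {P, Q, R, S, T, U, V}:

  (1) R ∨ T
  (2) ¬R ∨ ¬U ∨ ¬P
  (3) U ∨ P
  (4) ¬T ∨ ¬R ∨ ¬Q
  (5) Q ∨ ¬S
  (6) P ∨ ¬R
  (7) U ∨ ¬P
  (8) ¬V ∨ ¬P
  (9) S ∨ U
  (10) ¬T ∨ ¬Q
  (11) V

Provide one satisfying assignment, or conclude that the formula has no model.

P=False,  Q=False,  R=False,  S=False,  T=True,  U=True,  V=True

The clause (V) is unit, so V = True.
The clause (¬P) is unit, so P = False.
The clause (U) is unit, so U = True.
The clause (¬R) is unit, so R = False.
The clause (T) is unit, so T = True.
The clause (¬Q) is unit, so Q = False.
The clause (¬S) is unit, so S = False.
All clauses are satisfied.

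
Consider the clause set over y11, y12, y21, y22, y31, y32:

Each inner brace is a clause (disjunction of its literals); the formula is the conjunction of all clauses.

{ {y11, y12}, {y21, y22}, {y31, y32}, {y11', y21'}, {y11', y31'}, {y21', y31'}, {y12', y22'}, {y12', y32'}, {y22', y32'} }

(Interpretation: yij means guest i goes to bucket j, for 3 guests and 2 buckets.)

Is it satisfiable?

Branch on y11: set y11 = 1.
Unit clause (y21') forces y21 = 0.
Unit clause (y22) forces y22 = 1.
Unit clause (y31') forces y31 = 0.
Unit clause (y32) forces y32 = 1.
But (y32') is also a unit clause — contradiction.
Undo y11 and try y11 = 0.
Unit clause (y12) forces y12 = 1.
Unit clause (y22') forces y22 = 0.
Unit clause (y21) forces y21 = 1.
Unit clause (y31') forces y31 = 0.
Unit clause (y32) forces y32 = 1.
But (y32') is also a unit clause — contradiction.
Either choice for y11 ends in contradiction.
No assignment satisfies every clause.

No, unsatisfiable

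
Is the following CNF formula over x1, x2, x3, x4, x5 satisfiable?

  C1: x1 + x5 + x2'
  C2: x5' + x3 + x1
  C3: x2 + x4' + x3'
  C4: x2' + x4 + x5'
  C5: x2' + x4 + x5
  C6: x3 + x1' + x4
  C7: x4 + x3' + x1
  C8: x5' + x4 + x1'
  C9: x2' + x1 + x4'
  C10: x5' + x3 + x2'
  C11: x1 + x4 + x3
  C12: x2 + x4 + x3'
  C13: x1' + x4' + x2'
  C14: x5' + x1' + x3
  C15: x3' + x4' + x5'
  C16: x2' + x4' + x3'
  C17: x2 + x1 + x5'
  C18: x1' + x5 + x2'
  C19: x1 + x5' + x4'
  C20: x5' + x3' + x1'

Yes, satisfiable

Case x1 = 0:
Case x5 = 0:
From the singleton clause (x2'), x2 = 0.
Case x4 = 1:
From the singleton clause (x3'), x3 = 0.
This assignment satisfies each clause.
A satisfying assignment: x1: 0, x2: 0, x3: 0, x4: 1, x5: 0.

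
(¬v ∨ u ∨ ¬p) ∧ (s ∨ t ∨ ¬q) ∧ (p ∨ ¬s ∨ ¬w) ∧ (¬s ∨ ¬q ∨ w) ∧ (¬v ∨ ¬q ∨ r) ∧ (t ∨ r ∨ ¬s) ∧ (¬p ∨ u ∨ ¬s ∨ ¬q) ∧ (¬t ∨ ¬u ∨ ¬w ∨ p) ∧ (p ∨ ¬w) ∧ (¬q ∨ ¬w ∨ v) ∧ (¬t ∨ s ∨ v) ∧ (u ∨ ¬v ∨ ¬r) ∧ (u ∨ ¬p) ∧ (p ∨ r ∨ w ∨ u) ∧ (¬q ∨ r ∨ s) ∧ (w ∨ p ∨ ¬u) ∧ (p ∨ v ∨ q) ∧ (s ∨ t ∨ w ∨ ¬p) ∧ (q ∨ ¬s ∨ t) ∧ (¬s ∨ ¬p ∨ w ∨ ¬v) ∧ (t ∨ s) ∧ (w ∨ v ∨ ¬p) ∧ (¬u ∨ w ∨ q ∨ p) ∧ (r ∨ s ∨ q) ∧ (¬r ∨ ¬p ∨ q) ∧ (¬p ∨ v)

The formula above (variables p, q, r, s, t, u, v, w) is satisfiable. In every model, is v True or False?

True

Suppose v = False.
(¬p) alone gives p = False.
(¬w) alone gives w = False.
(¬u) alone gives u = False.
(r) alone gives r = True.
(q) alone gives q = True.
(¬s) alone gives s = False.
(t) alone gives t = True.
But (¬t) is also a unit clause — contradiction.
So every satisfying assignment has v = True.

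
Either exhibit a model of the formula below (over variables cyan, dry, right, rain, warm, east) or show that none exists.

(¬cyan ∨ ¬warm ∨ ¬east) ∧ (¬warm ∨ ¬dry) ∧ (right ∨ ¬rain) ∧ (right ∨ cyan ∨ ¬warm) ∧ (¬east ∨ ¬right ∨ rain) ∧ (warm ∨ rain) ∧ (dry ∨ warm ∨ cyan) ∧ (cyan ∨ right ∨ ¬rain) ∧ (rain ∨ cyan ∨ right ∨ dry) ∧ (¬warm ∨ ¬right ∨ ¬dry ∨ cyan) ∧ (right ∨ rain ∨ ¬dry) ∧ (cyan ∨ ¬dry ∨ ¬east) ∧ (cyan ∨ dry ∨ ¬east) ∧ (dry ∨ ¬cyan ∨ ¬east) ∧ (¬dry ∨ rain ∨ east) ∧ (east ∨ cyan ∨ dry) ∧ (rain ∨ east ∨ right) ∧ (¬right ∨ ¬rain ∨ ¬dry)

Try warm = True.
Unit clause (¬dry) forces dry = False.
Try cyan = True.
Unit clause (¬east) forces east = False.
Try right = True.
No clause remains; rain is free.

cyan=True,  dry=False,  right=True,  rain=True,  warm=True,  east=False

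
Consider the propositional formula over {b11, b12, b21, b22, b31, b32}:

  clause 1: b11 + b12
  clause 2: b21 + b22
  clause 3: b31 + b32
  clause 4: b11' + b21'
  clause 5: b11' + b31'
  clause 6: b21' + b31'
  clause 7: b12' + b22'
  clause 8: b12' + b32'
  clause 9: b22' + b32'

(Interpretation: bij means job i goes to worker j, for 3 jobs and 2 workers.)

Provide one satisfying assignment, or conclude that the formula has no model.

UNSATISFIABLE

Try b11 = 1.
(b21') alone gives b21 = 0.
(b22) alone gives b22 = 1.
(b31') alone gives b31 = 0.
(b32) alone gives b32 = 1.
That conflicts with the unit clause (b32').
Undo b11 and try b11 = 0.
(b12) alone gives b12 = 1.
(b22') alone gives b22 = 0.
(b21) alone gives b21 = 1.
(b31') alone gives b31 = 0.
(b32) alone gives b32 = 1.
That conflicts with the unit clause (b32').
Both values of b11 lead to a conflict.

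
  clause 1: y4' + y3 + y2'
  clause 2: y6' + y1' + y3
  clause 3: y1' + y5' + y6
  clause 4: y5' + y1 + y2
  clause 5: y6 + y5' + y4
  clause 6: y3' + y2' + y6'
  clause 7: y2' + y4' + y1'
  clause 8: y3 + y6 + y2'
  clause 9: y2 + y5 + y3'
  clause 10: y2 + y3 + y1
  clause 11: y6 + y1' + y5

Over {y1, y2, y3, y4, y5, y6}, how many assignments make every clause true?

There are 2^6 = 64 truth assignments over (y1, y2, y3, y4, y5, y6).
Split on y6. With y6 = 1, the clauses containing y6 are satisfied and y6' drops from the rest; 4 of the 2^5 = 32 assignments to the other variables satisfy what remains.
With y6 = 0, by the same count on the reduced clause set, 3 assignments work.
(One model: y1=F, y2=T, y3=F, y4=F, y5=F, y6=T.)
Total: 4 + 3 = 7.

7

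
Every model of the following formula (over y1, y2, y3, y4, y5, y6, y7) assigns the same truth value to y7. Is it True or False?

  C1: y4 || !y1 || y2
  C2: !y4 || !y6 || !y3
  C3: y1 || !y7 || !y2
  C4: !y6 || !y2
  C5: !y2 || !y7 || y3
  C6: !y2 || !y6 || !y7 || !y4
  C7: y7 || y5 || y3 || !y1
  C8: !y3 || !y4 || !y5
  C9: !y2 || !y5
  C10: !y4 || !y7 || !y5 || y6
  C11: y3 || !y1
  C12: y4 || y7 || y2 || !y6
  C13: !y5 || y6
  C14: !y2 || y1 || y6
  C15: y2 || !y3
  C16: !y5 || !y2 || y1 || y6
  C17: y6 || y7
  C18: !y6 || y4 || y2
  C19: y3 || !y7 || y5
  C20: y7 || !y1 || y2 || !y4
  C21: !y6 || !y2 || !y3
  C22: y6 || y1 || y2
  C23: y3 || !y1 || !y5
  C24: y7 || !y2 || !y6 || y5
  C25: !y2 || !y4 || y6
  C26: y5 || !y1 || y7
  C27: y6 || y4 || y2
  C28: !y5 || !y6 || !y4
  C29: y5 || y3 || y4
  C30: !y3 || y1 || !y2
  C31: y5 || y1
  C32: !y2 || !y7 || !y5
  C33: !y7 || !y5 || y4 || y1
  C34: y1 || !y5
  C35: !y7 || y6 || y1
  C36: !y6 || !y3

Suppose y7 = false.
(y6) alone gives y6 = true.
(!y2) alone gives y2 = false.
(y4) alone gives y4 = true.
(!y3) alone gives y3 = false.
(!y1) alone gives y1 = false.
(!y5) alone gives y5 = false.
That conflicts with the unit clause (y5).
So every satisfying assignment has y7 = True.

True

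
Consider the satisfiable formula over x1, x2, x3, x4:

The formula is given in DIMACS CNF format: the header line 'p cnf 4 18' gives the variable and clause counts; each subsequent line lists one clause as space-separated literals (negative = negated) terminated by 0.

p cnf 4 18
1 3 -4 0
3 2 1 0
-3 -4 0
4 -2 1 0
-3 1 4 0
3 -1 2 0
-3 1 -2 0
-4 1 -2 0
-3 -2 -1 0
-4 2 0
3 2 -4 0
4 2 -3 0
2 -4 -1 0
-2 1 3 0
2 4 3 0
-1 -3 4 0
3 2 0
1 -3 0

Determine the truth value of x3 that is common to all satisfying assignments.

False

Suppose x3 = True.
From the singleton clause (¬x4), x4 = False.
From the singleton clause (x1), x1 = True.
But (¬x1) is also a unit clause — contradiction.
So every satisfying assignment has x3 = False.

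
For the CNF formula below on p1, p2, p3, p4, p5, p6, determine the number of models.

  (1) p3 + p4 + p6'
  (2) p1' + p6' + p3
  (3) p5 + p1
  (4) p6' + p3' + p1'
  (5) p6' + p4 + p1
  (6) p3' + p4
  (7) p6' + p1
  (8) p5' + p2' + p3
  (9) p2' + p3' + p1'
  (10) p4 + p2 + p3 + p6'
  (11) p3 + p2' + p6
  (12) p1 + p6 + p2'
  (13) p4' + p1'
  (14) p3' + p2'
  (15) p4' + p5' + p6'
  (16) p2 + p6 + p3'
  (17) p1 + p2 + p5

4

There are 2^6 = 64 truth assignments over (p1, p2, p3, p4, p5, p6).
Split on p6. With p6 = 1, the clauses containing p6 are satisfied and p6' drops from the rest; 0 of the 2^5 = 32 assignments to the other variables satisfy what remains.
With p6 = 0, by the same count on the reduced clause set, 4 assignments work.
(One model: p1=F, p2=F, p3=F, p4=F, p5=T, p6=F.)
Total: 0 + 4 = 4.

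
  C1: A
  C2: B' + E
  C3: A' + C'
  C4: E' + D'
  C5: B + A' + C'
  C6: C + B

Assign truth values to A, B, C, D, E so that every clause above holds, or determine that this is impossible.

From the singleton clause (A), A = 1.
From the singleton clause (C'), C = 0.
From the singleton clause (B), B = 1.
From the singleton clause (E), E = 1.
From the singleton clause (D'), D = 0.
Every clause now holds.

A: 1, B: 1, C: 0, D: 0, E: 1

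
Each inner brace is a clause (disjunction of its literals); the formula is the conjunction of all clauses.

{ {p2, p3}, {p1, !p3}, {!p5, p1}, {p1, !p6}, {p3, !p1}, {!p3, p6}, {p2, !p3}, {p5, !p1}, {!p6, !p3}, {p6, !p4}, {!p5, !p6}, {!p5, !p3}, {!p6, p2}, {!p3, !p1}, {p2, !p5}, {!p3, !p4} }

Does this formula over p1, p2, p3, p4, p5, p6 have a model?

Case p2 = true:
Case p1 = false:
Unit clause (!p3) forces p3 = false.
Unit clause (!p5) forces p5 = false.
Unit clause (!p6) forces p6 = false.
Unit clause (!p4) forces p4 = false.
Every clause now holds.
A satisfying assignment: p1: false; p2: true; p3: false; p4: false; p5: false; p6: false.

Yes, satisfiable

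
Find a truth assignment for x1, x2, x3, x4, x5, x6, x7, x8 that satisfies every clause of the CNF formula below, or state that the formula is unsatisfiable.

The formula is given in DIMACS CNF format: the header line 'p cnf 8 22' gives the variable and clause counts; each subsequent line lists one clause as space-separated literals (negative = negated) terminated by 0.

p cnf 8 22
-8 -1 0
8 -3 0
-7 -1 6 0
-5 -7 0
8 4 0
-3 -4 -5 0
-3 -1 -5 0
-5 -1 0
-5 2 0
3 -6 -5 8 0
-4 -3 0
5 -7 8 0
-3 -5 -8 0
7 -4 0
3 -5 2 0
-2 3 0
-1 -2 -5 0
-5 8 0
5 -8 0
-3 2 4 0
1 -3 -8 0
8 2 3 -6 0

UNSATISFIABLE

Try x8 = False.
The clause (¬x3) is unit, so x3 = False.
The clause (x4) is unit, so x4 = True.
The clause (x7) is unit, so x7 = True.
The clause (¬x5) is unit, so x5 = False.
That conflicts with the unit clause (x5).
Backtrack on x8: now try x8 = True.
The clause (¬x1) is unit, so x1 = False.
The clause (x5) is unit, so x5 = True.
The clause (¬x7) is unit, so x7 = False.
The clause (x2) is unit, so x2 = True.
The clause (¬x3) is unit, so x3 = False.
That conflicts with the unit clause (x3).
Either choice for x8 ends in contradiction.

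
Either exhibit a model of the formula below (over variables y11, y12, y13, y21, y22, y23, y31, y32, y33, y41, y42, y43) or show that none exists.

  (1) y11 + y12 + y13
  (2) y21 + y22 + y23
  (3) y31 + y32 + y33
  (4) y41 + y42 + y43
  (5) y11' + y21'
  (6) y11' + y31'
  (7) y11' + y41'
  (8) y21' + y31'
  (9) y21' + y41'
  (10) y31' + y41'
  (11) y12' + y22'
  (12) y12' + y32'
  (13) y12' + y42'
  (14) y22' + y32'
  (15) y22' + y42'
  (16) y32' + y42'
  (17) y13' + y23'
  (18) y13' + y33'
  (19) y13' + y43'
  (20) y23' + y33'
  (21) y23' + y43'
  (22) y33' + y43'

Suppose y11 = 0.
Suppose y12 = 1.
(y22') alone gives y22 = 0.
(y32') alone gives y32 = 0.
(y42') alone gives y42 = 0.
Suppose y21 = 1.
(y31') alone gives y31 = 0.
(y33) alone gives y33 = 1.
(y41') alone gives y41 = 0.
(y43) alone gives y43 = 1.
That conflicts with the unit clause (y43').
That branch fails; take y21 = 0 instead.
(y23) alone gives y23 = 1.
(y13') alone gives y13 = 0.
(y33') alone gives y33 = 0.
(y31) alone gives y31 = 1.
(y41') alone gives y41 = 0.
(y43) alone gives y43 = 1.
That conflicts with the unit clause (y43').
Neither y21 = 1 nor y21 = 0 works.
That branch fails; take y12 = 0 instead.
(y13) alone gives y13 = 1.
(y23') alone gives y23 = 0.
(y33') alone gives y33 = 0.
(y43') alone gives y43 = 0.
Suppose y21 = 1.
(y31') alone gives y31 = 0.
(y32) alone gives y32 = 1.
(y41') alone gives y41 = 0.
(y42) alone gives y42 = 1.
That conflicts with the unit clause (y42').
That branch fails; take y21 = 0 instead.
(y22) alone gives y22 = 1.
(y32') alone gives y32 = 0.
(y31) alone gives y31 = 1.
(y41') alone gives y41 = 0.
(y42) alone gives y42 = 1.
That conflicts with the unit clause (y42').
Neither y21 = 1 nor y21 = 0 works.
Neither y12 = 1 nor y12 = 0 works.
That branch fails; take y11 = 1 instead.
(y21') alone gives y21 = 0.
(y31') alone gives y31 = 0.
(y41') alone gives y41 = 0.
Suppose y22 = 1.
(y12') alone gives y12 = 0.
(y32') alone gives y32 = 0.
(y33) alone gives y33 = 1.
(y42') alone gives y42 = 0.
(y43) alone gives y43 = 1.
That conflicts with the unit clause (y43').
That branch fails; take y22 = 0 instead.
(y23) alone gives y23 = 1.
(y13') alone gives y13 = 0.
(y33') alone gives y33 = 0.
(y32) alone gives y32 = 1.
(y12') alone gives y12 = 0.
(y42') alone gives y42 = 0.
(y43) alone gives y43 = 1.
That conflicts with the unit clause (y43').
Neither y22 = 1 nor y22 = 0 works.
Neither y11 = 1 nor y11 = 0 works.

UNSATISFIABLE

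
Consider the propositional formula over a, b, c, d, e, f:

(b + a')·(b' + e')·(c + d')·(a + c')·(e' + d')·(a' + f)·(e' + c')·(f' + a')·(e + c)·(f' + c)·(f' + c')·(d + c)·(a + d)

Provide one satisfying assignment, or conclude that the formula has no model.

Branch on b: set b = 1.
The clause (e') is unit, so e = 0.
The clause (c) is unit, so c = 1.
The clause (a) is unit, so a = 1.
The clause (f) is unit, so f = 1.
That conflicts with the unit clause (f').
Backtrack on b: now try b = 0.
The clause (a') is unit, so a = 0.
The clause (c') is unit, so c = 0.
The clause (d') is unit, so d = 0.
That conflicts with the unit clause (d).
Neither b = 1 nor b = 0 works.

UNSATISFIABLE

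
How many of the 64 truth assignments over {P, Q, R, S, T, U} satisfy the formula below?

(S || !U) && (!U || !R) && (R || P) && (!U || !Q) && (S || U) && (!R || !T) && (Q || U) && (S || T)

6

There are 2^6 = 64 truth assignments over (P, Q, R, S, T, U).
Split on T. With T = true, the clauses containing T are satisfied and !T drops from the rest; 2 of the 2^5 = 32 assignments to the other variables satisfy what remains.
With T = false, by the same count on the reduced clause set, 4 assignments work.
(One model: P=F, Q=T, R=T, S=T, T=F, U=F.)
Total: 2 + 4 = 6.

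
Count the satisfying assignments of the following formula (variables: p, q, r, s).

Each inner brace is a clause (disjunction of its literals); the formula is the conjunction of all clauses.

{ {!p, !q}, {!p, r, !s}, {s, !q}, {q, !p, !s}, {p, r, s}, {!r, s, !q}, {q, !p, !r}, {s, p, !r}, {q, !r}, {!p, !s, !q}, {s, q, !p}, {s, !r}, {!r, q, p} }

3

There are 2^4 = 16 truth assignments over (p, q, r, s).
Check each against the 13 clauses (columns in the order p, q, r, s):
  F F F F  ✗ fails (p || r || s)
  F F F T  ✓ satisfies all
  F F T F  ✗ fails (s || p || !r)
  F F T T  ✗ fails (q || !r)
  F T F F  ✗ fails (s || !q)
  F T F T  ✓ satisfies all
  F T T F  ✗ fails (s || !q)
  F T T T  ✓ satisfies all
  T F F F  ✗ fails (s || q || !p)
  T F F T  ✗ fails (!p || r || !s)
  T F T F  ✗ fails (q || !p || !r)
  T F T T  ✗ fails (q || !p || !s)
  T T F F  ✗ fails (!p || !q)
  T T F T  ✗ fails (!p || !q)
  T T T F  ✗ fails (!p || !q)
  T T T T  ✗ fails (!p || !q)
3 of the 16 rows are models.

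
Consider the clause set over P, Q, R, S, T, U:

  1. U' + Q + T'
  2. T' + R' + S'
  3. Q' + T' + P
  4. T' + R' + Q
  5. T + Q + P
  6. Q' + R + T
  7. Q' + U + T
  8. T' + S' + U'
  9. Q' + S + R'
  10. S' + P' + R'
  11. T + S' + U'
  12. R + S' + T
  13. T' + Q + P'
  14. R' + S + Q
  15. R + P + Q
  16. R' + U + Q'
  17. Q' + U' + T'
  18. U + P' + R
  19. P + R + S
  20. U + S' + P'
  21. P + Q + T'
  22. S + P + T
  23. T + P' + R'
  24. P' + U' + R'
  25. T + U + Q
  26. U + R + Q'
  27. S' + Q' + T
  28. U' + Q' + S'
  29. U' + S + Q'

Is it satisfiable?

Case U = 1:
Case Q = 0:
The clause (T') is unit, so T = 0.
The clause (P) is unit, so P = 1.
The clause (S') is unit, so S = 0.
The clause (R') is unit, so R = 0.
Every clause now holds.
A satisfying assignment: P: 1, Q: 0, R: 0, S: 0, T: 0, U: 1.

Yes, satisfiable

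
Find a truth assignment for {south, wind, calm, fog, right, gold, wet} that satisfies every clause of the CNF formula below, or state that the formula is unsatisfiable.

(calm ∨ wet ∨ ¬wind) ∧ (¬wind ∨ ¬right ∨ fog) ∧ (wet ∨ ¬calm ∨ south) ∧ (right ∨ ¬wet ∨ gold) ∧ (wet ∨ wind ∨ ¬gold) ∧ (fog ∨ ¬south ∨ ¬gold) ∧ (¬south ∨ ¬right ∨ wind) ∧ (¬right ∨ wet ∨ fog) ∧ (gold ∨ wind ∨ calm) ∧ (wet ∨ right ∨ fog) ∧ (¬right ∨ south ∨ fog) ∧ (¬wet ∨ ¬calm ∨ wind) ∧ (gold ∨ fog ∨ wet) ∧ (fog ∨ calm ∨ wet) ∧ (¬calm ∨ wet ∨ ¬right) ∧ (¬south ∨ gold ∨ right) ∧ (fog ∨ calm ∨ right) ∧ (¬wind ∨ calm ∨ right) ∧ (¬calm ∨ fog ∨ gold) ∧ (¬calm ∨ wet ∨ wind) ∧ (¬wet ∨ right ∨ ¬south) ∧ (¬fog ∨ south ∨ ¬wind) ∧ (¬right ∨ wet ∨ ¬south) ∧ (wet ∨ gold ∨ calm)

Try calm = False.
Try wet = True.
Try right = True.
Try wind = True.
Unit clause (fog) forces fog = True.
Unit clause (south) forces south = True.
No clause remains; gold is free.

south: True, wind: True, calm: False, fog: True, right: True, gold: False, wet: True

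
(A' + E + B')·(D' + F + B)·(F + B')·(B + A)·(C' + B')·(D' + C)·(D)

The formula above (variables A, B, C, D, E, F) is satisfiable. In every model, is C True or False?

True

Suppose C = 0.
Unit clause (D') forces D = 0.
Now (D) is unsatisfied and unit — conflict.
So every satisfying assignment has C = True.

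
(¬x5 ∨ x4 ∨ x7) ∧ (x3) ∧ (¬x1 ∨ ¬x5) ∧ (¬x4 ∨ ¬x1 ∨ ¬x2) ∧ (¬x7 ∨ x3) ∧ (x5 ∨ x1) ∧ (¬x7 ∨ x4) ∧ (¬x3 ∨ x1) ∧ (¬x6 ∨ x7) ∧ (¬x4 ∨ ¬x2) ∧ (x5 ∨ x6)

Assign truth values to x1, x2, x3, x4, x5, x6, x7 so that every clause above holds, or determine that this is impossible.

x1: True,  x2: False,  x3: True,  x4: True,  x5: False,  x6: True,  x7: True

Unit clause (x3) forces x3 = True.
Unit clause (x1) forces x1 = True.
Unit clause (¬x5) forces x5 = False.
Unit clause (x6) forces x6 = True.
Unit clause (x7) forces x7 = True.
Unit clause (x4) forces x4 = True.
Unit clause (¬x2) forces x2 = False.
This assignment satisfies each clause.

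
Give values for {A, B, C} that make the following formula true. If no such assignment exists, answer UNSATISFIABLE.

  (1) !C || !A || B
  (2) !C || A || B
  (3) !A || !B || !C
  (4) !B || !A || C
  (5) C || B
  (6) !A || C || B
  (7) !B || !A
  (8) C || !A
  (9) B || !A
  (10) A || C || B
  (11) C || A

Case C = true:
Case A = false:
The clause (B) is unit, so B = true.
Every clause now holds.

A: false, B: true, C: true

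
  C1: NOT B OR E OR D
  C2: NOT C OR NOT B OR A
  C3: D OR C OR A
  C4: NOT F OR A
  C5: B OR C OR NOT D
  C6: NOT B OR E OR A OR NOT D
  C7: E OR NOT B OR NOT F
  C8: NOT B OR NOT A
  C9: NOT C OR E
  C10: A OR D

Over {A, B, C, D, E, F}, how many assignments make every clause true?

10

There are 2^6 = 64 truth assignments over (A, B, C, D, E, F).
Split on A. With A = true, the clauses containing A are satisfied and NOT A drops from the rest; 8 of the 2^5 = 32 assignments to the other variables satisfy what remains.
With A = false, by the same count on the reduced clause set, 2 assignments work.
(One model: A=F, B=F, C=T, D=T, E=T, F=F.)
Total: 8 + 2 = 10.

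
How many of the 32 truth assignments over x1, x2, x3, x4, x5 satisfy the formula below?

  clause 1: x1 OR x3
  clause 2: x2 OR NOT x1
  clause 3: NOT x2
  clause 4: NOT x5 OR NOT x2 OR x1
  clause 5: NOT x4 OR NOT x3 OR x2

2

There are 2^5 = 32 truth assignments over (x1, x2, x3, x4, x5).
Split on x3. With x3 = true, the clauses containing x3 are satisfied and NOT x3 drops from the rest; 2 of the 2^4 = 16 assignments to the other variables satisfy what remains.
With x3 = false, by the same count on the reduced clause set, 0 assignments work.
(One model: x1=F, x2=F, x3=T, x4=F, x5=F.)
Total: 2 + 0 = 2.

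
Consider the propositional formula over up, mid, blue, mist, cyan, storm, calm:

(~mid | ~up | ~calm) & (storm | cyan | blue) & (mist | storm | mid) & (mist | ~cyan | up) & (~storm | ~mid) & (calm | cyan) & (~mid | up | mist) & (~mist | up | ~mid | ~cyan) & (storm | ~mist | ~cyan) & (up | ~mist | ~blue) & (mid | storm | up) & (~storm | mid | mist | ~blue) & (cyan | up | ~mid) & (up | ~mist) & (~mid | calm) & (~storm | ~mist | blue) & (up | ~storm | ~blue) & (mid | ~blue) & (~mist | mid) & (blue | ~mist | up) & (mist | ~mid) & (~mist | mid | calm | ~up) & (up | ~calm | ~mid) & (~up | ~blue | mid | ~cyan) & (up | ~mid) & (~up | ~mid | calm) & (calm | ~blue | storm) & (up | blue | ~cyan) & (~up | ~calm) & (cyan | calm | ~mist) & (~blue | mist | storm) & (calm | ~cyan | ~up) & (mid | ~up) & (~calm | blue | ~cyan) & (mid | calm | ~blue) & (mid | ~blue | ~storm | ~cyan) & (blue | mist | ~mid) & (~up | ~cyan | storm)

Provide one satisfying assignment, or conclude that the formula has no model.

up ↦ 0,  mid ↦ 0,  blue ↦ 0,  mist ↦ 0,  cyan ↦ 0,  storm ↦ 1,  calm ↦ 1

Suppose storm = 1.
The clause (~mid) is unit, so mid = 0.
The clause (~blue) is unit, so blue = 0.
The clause (~mist) is unit, so mist = 0.
The clause (~up) is unit, so up = 0.
The clause (~cyan) is unit, so cyan = 0.
The clause (calm) is unit, so calm = 1.
Every clause now holds.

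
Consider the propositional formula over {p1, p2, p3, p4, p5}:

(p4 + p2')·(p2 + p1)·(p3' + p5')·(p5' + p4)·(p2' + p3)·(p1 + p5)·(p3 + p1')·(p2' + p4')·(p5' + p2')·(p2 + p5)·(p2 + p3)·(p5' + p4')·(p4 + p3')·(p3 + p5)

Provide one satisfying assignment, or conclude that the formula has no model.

Branch on p4: set p4 = 1.
Unit clause (p2') forces p2 = 0.
Unit clause (p1) forces p1 = 1.
Unit clause (p3) forces p3 = 1.
Unit clause (p5') forces p5 = 0.
That conflicts with the unit clause (p5).
Backtrack on p4: now try p4 = 0.
Unit clause (p2') forces p2 = 0.
Unit clause (p1) forces p1 = 1.
Unit clause (p5') forces p5 = 0.
That conflicts with the unit clause (p5).
Neither p4 = 1 nor p4 = 0 works.

UNSATISFIABLE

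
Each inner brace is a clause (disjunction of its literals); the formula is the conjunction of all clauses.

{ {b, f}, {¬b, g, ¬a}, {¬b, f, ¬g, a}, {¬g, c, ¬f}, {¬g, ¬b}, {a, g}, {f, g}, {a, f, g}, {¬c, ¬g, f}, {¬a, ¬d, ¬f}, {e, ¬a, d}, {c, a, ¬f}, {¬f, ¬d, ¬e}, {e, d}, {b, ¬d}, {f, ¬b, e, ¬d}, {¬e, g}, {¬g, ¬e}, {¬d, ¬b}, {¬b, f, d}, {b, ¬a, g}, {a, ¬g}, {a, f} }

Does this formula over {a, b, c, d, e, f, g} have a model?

Case b = True:
(¬g) alone gives g = False.
(¬a) alone gives a = False.
But (a) is also a unit clause — contradiction.
That branch fails; take b = False instead.
(f) alone gives f = True.
(¬d) alone gives d = False.
(e) alone gives e = True.
(g) alone gives g = True.
But (¬g) is also a unit clause — contradiction.
Either choice for b ends in contradiction.
No assignment satisfies every clause.

No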